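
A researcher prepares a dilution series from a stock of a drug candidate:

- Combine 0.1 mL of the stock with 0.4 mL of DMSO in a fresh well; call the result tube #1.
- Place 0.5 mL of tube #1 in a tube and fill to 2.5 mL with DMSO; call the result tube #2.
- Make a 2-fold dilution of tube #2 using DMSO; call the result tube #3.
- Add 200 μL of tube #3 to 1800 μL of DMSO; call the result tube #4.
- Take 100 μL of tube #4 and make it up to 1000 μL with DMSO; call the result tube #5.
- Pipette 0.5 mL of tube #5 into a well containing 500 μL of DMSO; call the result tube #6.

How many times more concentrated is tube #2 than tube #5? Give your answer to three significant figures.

Step 1: 0.1 mL + 0.4 mL = 0.5 mL total → factor 0.5/0.1 = 5
Step 2: 0.5 mL brought to 2.5 mL → factor 2.5/0.5 = 5
Step 3: 2-fold → factor 2
Step 4: 200 μL + 1800 μL = 2000 μL total → factor 2000/200 = 10
Step 5: 100 μL brought to 1000 μL → factor 1000/100 = 10
Dilution factor to tube #2 = 25; to tube #5 = 5000
[tube #2]/[tube #5] = (factor to tube #5)/(factor to tube #2) = 5000/25 = 200

200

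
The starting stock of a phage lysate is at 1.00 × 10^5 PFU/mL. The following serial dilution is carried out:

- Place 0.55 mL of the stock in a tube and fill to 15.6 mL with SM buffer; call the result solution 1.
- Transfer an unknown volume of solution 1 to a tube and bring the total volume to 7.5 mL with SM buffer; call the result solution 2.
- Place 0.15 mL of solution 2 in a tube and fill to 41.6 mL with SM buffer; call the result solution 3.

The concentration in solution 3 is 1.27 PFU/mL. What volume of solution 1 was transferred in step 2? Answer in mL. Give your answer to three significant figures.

0.749 mL

Step 1: 0.55 mL brought to 15.6 mL → factor 15.6/0.55 = 28.364
Step 2: v brought to 7.5 mL → factor = 7.5 mL/v
Step 3: 0.15 mL brought to 41.6 mL → factor 41.6/0.15 = 277.33
Product of known-step factors = 7866.2
Overall factor = 1.00 × 10^5 PFU/mL / (1.27 PFU/mL) = 78740
Step-2 factor = 78740 / 7866.2 = 10.01
v = 7.5 mL / 10.01 = 0.749 mL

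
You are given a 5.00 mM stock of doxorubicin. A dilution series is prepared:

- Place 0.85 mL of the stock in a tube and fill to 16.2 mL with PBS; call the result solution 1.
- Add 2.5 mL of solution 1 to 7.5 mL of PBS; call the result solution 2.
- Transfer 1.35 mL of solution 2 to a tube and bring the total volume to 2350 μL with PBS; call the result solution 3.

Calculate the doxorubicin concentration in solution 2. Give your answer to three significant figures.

0.0656 mM

Step 1: 0.85 mL brought to 16.2 mL → factor 16.2/0.85 = 19.059
Step 2: 2.5 mL + 7.5 mL = 10 mL total → factor 10/2.5 = 4
Dilution factor through solution 2 = 19.059 × 4 = 76.235
[solution 2] = 5.00 mM / 76.235 = 0.0656 mM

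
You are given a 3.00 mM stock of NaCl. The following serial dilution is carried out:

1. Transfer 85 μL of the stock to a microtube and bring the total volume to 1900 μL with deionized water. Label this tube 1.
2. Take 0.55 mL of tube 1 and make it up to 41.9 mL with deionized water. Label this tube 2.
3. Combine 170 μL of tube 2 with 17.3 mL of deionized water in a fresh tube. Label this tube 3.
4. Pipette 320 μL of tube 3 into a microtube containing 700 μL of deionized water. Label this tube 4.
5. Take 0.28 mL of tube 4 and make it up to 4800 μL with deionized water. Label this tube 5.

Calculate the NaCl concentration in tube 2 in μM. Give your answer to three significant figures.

1.76 μM

Step 1: 85 μL brought to 1900 μL → factor 1900/85 = 22.353
Step 2: 0.55 mL brought to 41.9 mL → factor 41.9/0.55 = 76.182
Dilution factor through tube 2 = 22.353 × 76.182 = 1702.9
[tube 2] = 3.00 mM / 1702.9 = 0.001762 mM = 1.76 μM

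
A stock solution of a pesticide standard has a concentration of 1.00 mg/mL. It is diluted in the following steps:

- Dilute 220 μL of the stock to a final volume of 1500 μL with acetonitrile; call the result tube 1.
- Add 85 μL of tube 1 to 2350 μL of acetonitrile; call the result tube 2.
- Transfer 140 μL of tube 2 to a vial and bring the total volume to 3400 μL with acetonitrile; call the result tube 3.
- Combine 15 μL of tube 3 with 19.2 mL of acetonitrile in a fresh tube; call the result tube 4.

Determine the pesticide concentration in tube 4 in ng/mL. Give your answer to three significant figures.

Step 1: 220 μL brought to 1500 μL → factor 1500/220 = 6.8182
Step 2: 85 μL + 2350 μL = 2435 μL total → factor 2435/85 = 28.647
Step 3: 140 μL brought to 3400 μL → factor 3400/140 = 24.286
Step 4: 15 μL + 19.2 mL = 19215 μL total → factor 19215/15 = 1281
Overall dilution factor = 6.8182 × 28.647 × 24.286 × 1281 = 6.0764 × 10^6
Final = 1.00 mg/mL / 6.0764 × 10^6 = 1.646 × 10^-7 mg/mL = 0.165 ng/mL

0.165 ng/mL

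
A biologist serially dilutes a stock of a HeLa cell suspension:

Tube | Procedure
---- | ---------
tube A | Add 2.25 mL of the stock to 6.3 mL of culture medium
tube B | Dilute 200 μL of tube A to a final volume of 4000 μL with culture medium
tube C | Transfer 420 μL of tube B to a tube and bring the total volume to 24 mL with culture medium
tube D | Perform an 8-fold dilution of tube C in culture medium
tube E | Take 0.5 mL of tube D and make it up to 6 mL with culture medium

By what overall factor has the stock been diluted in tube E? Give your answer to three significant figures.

4.17 × 10^5

Step 1: 2.25 mL + 6.3 mL = 8.55 mL total → factor 8.55/2.25 = 3.8
Step 2: 200 μL brought to 4000 μL → factor 4000/200 = 20
Step 3: 420 μL brought to 24 mL → factor 24000/420 = 57.143
Step 4: 8-fold → factor 8
Step 5: 0.5 mL brought to 6 mL → factor 6/0.5 = 12
Overall dilution factor = 3.8 × 20 × 57.143 × 8 × 12 = 4.1691 × 10^5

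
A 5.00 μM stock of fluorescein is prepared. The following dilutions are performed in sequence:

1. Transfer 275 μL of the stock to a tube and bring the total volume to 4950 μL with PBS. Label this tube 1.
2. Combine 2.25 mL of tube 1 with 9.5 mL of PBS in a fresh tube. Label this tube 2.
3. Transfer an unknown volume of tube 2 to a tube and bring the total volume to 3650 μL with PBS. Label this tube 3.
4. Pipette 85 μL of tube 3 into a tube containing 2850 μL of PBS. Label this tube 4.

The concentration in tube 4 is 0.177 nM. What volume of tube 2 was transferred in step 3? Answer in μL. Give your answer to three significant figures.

Step 1: 275 μL brought to 4950 μL → factor 4950/275 = 18
Step 2: 2.25 mL + 9.5 mL = 11.75 mL total → factor 11.75/2.25 = 5.2222
Step 3: v brought to 3650 μL → factor = 3650 μL/v
Step 4: 85 μL + 2850 μL = 2935 μL total → factor 2935/85 = 34.529
Product of known-step factors = 3245.8
Overall factor = 5.00 μM / (0.177 nM) = 28249
Step-3 factor = 28249 / 3245.8 = 8.7032
v = 3650 μL / 8.7032 = 419 μL

419 μL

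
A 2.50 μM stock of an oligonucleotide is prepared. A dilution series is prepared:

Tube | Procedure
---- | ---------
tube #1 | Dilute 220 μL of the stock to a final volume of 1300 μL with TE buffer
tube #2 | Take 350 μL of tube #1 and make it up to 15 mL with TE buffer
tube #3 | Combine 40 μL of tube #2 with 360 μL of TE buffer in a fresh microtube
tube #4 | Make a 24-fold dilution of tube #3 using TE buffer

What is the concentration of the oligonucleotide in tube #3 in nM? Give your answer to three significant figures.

Step 1: 220 μL brought to 1300 μL → factor 1300/220 = 5.9091
Step 2: 350 μL brought to 15 mL → factor 15000/350 = 42.857
Step 3: 40 μL + 360 μL = 400 μL total → factor 400/40 = 10
Dilution factor through tube #3 = 5.9091 × 42.857 × 10 = 2532.5
[tube #3] = 2.50 μM / 2532.5 = 0.0009872 μM = 0.987 nM

0.987 nM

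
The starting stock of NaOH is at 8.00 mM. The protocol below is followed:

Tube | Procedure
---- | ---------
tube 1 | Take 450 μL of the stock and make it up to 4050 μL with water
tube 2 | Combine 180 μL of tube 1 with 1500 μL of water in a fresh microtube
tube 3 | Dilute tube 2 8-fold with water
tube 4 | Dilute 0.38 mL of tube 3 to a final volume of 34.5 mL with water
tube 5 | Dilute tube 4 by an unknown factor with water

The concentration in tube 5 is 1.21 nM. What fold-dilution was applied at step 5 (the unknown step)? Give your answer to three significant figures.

108-fold

Step 1: 450 μL brought to 4050 μL → factor 4050/450 = 9
Step 2: 180 μL + 1500 μL = 1680 μL total → factor 1680/180 = 9.3333
Step 3: 8-fold → factor 8
Step 4: 0.38 mL brought to 34.5 mL → factor 34.5/0.38 = 90.789
Step 5: unknown factor x
Product of known-step factors = 61011
Overall factor = 8.00 mM / (1.21 nM) = 6.6116 × 10^6
x = 6.6116 × 10^6 / 61011 = 108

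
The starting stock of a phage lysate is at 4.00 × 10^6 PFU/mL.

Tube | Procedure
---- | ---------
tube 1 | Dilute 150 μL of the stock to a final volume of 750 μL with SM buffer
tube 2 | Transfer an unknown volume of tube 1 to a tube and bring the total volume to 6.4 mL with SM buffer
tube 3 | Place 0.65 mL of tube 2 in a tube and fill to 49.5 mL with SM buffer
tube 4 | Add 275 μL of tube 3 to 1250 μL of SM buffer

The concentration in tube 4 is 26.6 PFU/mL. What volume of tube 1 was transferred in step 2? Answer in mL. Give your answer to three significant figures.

Step 1: 150 μL brought to 750 μL → factor 750/150 = 5
Step 2: v brought to 6.4 mL → factor = 6.4 mL/v
Step 3: 0.65 mL brought to 49.5 mL → factor 49.5/0.65 = 76.154
Step 4: 275 μL + 1250 μL = 1525 μL total → factor 1525/275 = 5.5455
Product of known-step factors = 2111.5
Overall factor = 4.00 × 10^6 PFU/mL / (26.6 PFU/mL) = 1.5038 × 10^5
Step-2 factor = 1.5038 × 10^5 / 2111.5 = 71.216
v = 6.4 mL / 71.216 = 0.0899 mL

0.0899 mL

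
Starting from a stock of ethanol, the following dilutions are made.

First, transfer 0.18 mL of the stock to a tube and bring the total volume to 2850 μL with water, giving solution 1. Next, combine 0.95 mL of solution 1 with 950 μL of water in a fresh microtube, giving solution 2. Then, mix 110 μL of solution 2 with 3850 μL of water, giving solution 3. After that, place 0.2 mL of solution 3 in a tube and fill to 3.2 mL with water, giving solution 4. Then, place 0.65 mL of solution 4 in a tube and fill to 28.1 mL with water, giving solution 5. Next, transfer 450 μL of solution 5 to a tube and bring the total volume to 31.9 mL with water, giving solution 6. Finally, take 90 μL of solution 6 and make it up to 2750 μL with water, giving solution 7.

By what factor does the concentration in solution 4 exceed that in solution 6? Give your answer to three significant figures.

3.06 × 10^3

Step 1: 0.18 mL brought to 2850 μL → factor 2.85/0.18 = 15.833
Step 2: 0.95 mL + 950 μL = 1.9 mL total → factor 1.9/0.95 = 2
Step 3: 110 μL + 3850 μL = 3960 μL total → factor 3960/110 = 36
Step 4: 0.2 mL brought to 3.2 mL → factor 3.2/0.2 = 16
Step 5: 0.65 mL brought to 28.1 mL → factor 28.1/0.65 = 43.231
Step 6: 450 μL brought to 31.9 mL → factor 31900/450 = 70.889
Dilution factor to solution 4 = 18240; to solution 6 = 5.5898 × 10^7
[solution 4]/[solution 6] = (factor to solution 6)/(factor to solution 4) = 5.5898 × 10^7/18240 = 3.06 × 10^3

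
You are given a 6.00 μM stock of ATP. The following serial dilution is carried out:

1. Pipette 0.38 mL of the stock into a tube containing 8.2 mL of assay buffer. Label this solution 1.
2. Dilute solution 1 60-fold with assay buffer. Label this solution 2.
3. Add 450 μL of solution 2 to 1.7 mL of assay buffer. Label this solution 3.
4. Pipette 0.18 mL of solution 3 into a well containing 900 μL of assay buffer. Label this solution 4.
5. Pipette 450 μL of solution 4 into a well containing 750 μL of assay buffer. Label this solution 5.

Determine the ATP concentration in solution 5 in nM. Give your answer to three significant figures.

0.0579 nM

Step 1: 0.38 mL + 8.2 mL = 8.58 mL total → factor 8.58/0.38 = 22.579
Step 2: 60-fold → factor 60
Step 3: 450 μL + 1.7 mL = 2150 μL total → factor 2150/450 = 4.7778
Step 4: 0.18 mL + 900 μL = 1.08 mL total → factor 1.08/0.18 = 6
Step 5: 450 μL + 750 μL = 1200 μL total → factor 1200/450 = 2.6667
Overall dilution factor = 22.579 × 60 × 4.7778 × 6 × 2.6667 = 1.0356 × 10^5
Final = 6.00 μM / 1.0356 × 10^5 = 5.794 × 10^-5 μM = 0.0579 nM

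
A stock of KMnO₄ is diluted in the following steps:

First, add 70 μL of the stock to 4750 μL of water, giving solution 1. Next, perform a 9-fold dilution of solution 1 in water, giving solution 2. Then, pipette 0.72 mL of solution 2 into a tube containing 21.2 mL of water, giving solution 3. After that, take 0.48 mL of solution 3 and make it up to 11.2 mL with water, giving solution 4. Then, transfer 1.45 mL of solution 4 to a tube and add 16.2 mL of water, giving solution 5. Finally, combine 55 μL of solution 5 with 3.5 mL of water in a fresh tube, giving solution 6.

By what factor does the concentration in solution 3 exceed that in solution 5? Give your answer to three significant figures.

Step 1: 70 μL + 4750 μL = 4820 μL total → factor 4820/70 = 68.857
Step 2: 9-fold → factor 9
Step 3: 0.72 mL + 21.2 mL = 21.92 mL total → factor 21.92/0.72 = 30.444
Step 4: 0.48 mL brought to 11.2 mL → factor 11.2/0.48 = 23.333
Step 5: 1.45 mL + 16.2 mL = 17.65 mL total → factor 17.65/1.45 = 12.172
Dilution factor to solution 3 = 18867; to solution 5 = 5.3586 × 10^6
[solution 3]/[solution 5] = (factor to solution 5)/(factor to solution 3) = 5.3586 × 10^6/18867 = 284

284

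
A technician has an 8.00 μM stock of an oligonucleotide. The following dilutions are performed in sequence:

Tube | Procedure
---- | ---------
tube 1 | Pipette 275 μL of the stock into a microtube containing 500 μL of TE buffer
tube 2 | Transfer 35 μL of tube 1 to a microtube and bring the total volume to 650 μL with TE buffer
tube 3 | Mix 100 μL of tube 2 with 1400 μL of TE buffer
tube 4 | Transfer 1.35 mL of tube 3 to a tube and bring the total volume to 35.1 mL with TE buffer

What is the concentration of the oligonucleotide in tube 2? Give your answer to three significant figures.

0.153 μM

Step 1: 275 μL + 500 μL = 775 μL total → factor 775/275 = 2.8182
Step 2: 35 μL brought to 650 μL → factor 650/35 = 18.571
Dilution factor through tube 2 = 2.8182 × 18.571 = 52.338
[tube 2] = 8.00 μM / 52.338 = 0.153 μM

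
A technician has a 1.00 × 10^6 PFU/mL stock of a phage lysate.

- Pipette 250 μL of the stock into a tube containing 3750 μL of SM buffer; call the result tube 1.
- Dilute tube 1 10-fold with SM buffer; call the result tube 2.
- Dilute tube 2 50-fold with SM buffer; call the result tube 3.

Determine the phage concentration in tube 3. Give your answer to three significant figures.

Step 1: 250 μL + 3750 μL = 4000 μL total → factor 4000/250 = 16
Step 2: 10-fold → factor 10
Step 3: 50-fold → factor 50
Overall dilution factor = 16 × 10 × 50 = 8000
Final = 1.00 × 10^6 PFU/mL / 8000 = 125 PFU/mL

125 PFU/mL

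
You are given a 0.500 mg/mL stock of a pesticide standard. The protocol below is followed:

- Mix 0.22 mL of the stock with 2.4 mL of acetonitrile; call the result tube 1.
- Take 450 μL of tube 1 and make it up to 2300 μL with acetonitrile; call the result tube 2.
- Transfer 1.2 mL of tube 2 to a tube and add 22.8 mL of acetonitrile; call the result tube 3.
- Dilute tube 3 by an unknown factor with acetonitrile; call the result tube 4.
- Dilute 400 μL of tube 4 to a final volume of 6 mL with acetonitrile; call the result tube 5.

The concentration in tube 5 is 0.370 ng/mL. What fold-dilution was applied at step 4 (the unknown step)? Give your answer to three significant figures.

Step 1: 0.22 mL + 2.4 mL = 2.62 mL total → factor 2.62/0.22 = 11.909
Step 2: 450 μL brought to 2300 μL → factor 2300/450 = 5.1111
Step 3: 1.2 mL + 22.8 mL = 24 mL total → factor 24/1.2 = 20
Step 4: unknown factor x
Step 5: 400 μL brought to 6 mL → factor 6000/400 = 15
Product of known-step factors = 18261
Overall factor = 0.500 mg/mL / (0.370 ng/mL) = 1.3514 × 10^6
x = 1.3514 × 10^6 / 18261 = 74.0

74.0-fold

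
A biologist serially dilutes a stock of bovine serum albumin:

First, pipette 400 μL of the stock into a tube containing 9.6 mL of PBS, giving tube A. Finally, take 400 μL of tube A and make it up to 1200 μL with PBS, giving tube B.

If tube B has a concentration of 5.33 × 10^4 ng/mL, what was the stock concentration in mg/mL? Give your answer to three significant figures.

4.00 mg/mL

Step 1: 400 μL + 9.6 mL = 10000 μL total → factor 10000/400 = 25
Step 2: 400 μL brought to 1200 μL → factor 1200/400 = 3
Overall dilution factor = 25 × 3 = 75
Stock = 5.33 × 10^4 ng/mL × 75 = 3.998 × 10^6 ng/mL = 4.00 mg/mL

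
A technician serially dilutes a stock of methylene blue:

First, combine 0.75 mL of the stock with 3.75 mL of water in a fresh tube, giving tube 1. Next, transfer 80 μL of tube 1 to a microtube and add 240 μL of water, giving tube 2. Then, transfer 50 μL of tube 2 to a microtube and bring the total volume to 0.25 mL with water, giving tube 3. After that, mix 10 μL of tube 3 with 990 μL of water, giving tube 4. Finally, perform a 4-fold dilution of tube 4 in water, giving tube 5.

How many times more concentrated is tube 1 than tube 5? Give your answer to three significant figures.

Step 1: 0.75 mL + 3.75 mL = 4.5 mL total → factor 4.5/0.75 = 6
Step 2: 80 μL + 240 μL = 320 μL total → factor 320/80 = 4
Step 3: 50 μL brought to 0.25 mL → factor 250/50 = 5
Step 4: 10 μL + 990 μL = 1000 μL total → factor 1000/10 = 100
Step 5: 4-fold → factor 4
Dilution factor to tube 1 = 6; to tube 5 = 48000
[tube 1]/[tube 5] = (factor to tube 5)/(factor to tube 1) = 48000/6 = 8.00 × 10^3

8.00 × 10^3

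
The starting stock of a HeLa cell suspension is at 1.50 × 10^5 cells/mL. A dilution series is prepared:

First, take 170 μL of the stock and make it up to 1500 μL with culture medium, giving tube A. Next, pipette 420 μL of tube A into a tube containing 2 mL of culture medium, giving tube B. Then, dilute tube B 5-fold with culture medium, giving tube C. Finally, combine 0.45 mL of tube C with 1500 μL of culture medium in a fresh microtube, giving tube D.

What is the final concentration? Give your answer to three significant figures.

136 cells/mL

Step 1: 170 μL brought to 1500 μL → factor 1500/170 = 8.8235
Step 2: 420 μL + 2 mL = 2420 μL total → factor 2420/420 = 5.7619
Step 3: 5-fold → factor 5
Step 4: 0.45 mL + 1500 μL = 1.95 mL total → factor 1.95/0.45 = 4.3333
Overall dilution factor = 8.8235 × 5.7619 × 5 × 4.3333 = 1101.5
Final = 1.50 × 10^5 cells/mL / 1101.5 = 136 cells/mL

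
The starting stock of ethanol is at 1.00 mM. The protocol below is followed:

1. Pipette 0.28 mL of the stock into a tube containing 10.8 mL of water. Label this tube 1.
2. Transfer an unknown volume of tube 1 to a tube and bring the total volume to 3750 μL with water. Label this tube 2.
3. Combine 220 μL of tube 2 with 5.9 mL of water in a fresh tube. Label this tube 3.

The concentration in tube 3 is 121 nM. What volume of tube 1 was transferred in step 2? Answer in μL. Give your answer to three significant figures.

Step 1: 0.28 mL + 10.8 mL = 11.08 mL total → factor 11.08/0.28 = 39.571
Step 2: v brought to 3750 μL → factor = 3750 μL/v
Step 3: 220 μL + 5.9 mL = 6120 μL total → factor 6120/220 = 27.818
Product of known-step factors = 1100.8
Overall factor = 1.00 mM / (121 nM) = 8264.5
Step-2 factor = 8264.5 / 1100.8 = 7.5077
v = 3750 μL / 7.5077 = 499 μL

499 μL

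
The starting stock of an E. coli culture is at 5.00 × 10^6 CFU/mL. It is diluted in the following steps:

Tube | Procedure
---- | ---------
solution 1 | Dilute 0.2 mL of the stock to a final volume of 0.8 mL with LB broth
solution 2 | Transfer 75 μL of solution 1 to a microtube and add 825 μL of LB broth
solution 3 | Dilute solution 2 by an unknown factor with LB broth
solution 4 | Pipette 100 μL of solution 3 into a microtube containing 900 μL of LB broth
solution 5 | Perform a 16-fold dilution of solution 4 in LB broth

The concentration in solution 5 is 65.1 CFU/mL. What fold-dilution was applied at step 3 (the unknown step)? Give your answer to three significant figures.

Step 1: 0.2 mL brought to 0.8 mL → factor 0.8/0.2 = 4
Step 2: 75 μL + 825 μL = 900 μL total → factor 900/75 = 12
Step 3: unknown factor x
Step 4: 100 μL + 900 μL = 1000 μL total → factor 1000/100 = 10
Step 5: 16-fold → factor 16
Product of known-step factors = 7680
Overall factor = 5.00 × 10^6 CFU/mL / (65.1 CFU/mL) = 76805
x = 76805 / 7680 = 10.0

10.0-fold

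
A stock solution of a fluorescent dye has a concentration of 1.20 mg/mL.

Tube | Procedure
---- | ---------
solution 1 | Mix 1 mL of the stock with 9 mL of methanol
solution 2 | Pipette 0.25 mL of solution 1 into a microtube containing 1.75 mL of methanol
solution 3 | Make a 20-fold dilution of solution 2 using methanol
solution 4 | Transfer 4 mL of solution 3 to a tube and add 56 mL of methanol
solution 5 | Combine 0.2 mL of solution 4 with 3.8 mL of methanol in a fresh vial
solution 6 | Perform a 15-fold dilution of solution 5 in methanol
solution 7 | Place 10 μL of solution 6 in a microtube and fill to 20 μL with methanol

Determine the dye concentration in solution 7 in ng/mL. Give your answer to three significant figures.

Step 1: 1 mL + 9 mL = 10 mL total → factor 10/1 = 10
Step 2: 0.25 mL + 1.75 mL = 2 mL total → factor 2/0.25 = 8
Step 3: 20-fold → factor 20
Step 4: 4 mL + 56 mL = 60 mL total → factor 60/4 = 15
Step 5: 0.2 mL + 3.8 mL = 4 mL total → factor 4/0.2 = 20
Step 6: 15-fold → factor 15
Step 7: 10 μL brought to 20 μL → factor 20/10 = 2
Overall dilution factor = 10 × 8 × 20 × 15 × 20 × 15 × 2 = 1.44 × 10^7
Final = 1.20 mg/mL / 1.44 × 10^7 = 8.333 × 10^-8 mg/mL = 0.0833 ng/mL

0.0833 ng/mL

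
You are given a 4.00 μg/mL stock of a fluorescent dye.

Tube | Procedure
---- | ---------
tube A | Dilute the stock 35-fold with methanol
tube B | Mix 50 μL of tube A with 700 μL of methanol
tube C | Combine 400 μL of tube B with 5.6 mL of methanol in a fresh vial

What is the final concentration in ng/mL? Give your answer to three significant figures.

0.508 ng/mL

Step 1: 35-fold → factor 35
Step 2: 50 μL + 700 μL = 750 μL total → factor 750/50 = 15
Step 3: 400 μL + 5.6 mL = 6000 μL total → factor 6000/400 = 15
Overall dilution factor = 35 × 15 × 15 = 7875
Final = 4.00 μg/mL / 7875 = 0.0005079 μg/mL = 0.508 ng/mL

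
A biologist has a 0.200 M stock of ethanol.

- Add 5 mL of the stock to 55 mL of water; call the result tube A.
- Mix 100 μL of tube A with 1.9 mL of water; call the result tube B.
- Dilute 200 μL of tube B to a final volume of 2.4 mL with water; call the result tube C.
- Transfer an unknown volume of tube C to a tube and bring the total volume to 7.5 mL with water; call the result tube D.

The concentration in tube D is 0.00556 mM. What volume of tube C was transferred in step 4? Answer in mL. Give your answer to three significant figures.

0.600 mL

Step 1: 5 mL + 55 mL = 60 mL total → factor 60/5 = 12
Step 2: 100 μL + 1.9 mL = 2000 μL total → factor 2000/100 = 20
Step 3: 200 μL brought to 2.4 mL → factor 2400/200 = 12
Step 4: v brought to 7.5 mL → factor = 7.5 mL/v
Product of known-step factors = 2880
Overall factor = 0.200 M / (0.00556 mM) = 35971
Step-4 factor = 35971 / 2880 = 12.49
v = 7.5 mL / 12.49 = 0.600 mL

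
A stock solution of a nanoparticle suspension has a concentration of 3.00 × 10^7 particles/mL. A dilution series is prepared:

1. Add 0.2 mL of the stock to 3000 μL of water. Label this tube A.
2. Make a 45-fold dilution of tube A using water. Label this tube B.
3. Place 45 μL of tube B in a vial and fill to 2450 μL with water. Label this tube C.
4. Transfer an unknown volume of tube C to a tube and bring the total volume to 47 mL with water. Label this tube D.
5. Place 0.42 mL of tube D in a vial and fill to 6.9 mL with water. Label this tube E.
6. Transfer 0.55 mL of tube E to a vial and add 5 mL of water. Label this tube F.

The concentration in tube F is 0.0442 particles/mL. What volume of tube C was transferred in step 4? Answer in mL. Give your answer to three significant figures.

0.450 mL

Step 1: 0.2 mL + 3000 μL = 3.2 mL total → factor 3.2/0.2 = 16
Step 2: 45-fold → factor 45
Step 3: 45 μL brought to 2450 μL → factor 2450/45 = 54.444
Step 4: v brought to 47 mL → factor = 47 mL/v
Step 5: 0.42 mL brought to 6.9 mL → factor 6.9/0.42 = 16.429
Step 6: 0.55 mL + 5 mL = 5.55 mL total → factor 5.55/0.55 = 10.091
Product of known-step factors = 6.4985 × 10^6
Overall factor = 3.00 × 10^7 particles/mL / (0.0442 particles/mL) = 6.7873 × 10^8
Step-4 factor = 6.7873 × 10^8 / 6.4985 × 10^6 = 104.44
v = 47 mL / 104.44 = 0.450 mL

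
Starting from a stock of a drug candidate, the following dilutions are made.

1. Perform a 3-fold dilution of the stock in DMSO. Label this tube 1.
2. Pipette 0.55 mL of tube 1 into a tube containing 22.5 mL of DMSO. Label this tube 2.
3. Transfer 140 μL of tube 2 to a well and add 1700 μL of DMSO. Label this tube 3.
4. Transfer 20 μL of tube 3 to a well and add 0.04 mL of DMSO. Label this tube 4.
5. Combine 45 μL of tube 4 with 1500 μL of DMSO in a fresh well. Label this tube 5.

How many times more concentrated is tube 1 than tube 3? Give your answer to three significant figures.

Step 1: 3-fold → factor 3
Step 2: 0.55 mL + 22.5 mL = 23.05 mL total → factor 23.05/0.55 = 41.909
Step 3: 140 μL + 1700 μL = 1840 μL total → factor 1840/140 = 13.143
Dilution factor to tube 1 = 3; to tube 3 = 1652.4
[tube 1]/[tube 3] = (factor to tube 3)/(factor to tube 1) = 1652.4/3 = 551

551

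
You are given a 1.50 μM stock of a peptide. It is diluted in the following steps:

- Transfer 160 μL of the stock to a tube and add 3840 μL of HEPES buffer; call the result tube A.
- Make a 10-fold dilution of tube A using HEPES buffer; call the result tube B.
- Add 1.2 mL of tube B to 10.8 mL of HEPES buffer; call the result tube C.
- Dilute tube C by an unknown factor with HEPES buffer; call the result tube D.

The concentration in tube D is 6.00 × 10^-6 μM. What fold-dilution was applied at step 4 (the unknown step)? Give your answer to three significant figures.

100-fold

Step 1: 160 μL + 3840 μL = 4000 μL total → factor 4000/160 = 25
Step 2: 10-fold → factor 10
Step 3: 1.2 mL + 10.8 mL = 12 mL total → factor 12/1.2 = 10
Step 4: unknown factor x
Product of known-step factors = 2500
Overall factor = 1.50 μM / (6.00 × 10^-6 μM) = 2.5 × 10^5
x = 2.5 × 10^5 / 2500 = 100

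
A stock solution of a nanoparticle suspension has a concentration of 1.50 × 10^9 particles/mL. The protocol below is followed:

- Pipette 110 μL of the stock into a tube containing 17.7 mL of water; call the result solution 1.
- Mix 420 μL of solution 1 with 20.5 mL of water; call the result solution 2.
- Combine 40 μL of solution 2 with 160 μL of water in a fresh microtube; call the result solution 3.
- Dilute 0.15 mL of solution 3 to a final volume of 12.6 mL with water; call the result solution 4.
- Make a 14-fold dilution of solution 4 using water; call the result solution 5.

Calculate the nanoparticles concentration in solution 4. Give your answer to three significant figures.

443 particles/mL

Step 1: 110 μL + 17.7 mL = 17810 μL total → factor 17810/110 = 161.91
Step 2: 420 μL + 20.5 mL = 20920 μL total → factor 20920/420 = 49.81
Step 3: 40 μL + 160 μL = 200 μL total → factor 200/40 = 5
Step 4: 0.15 mL brought to 12.6 mL → factor 12.6/0.15 = 84
Dilution factor through solution 4 = 161.91 × 49.81 × 5 × 84 = 3.3871 × 10^6
[solution 4] = 1.50 × 10^9 particles/mL / 3.3871 × 10^6 = 443 particles/mL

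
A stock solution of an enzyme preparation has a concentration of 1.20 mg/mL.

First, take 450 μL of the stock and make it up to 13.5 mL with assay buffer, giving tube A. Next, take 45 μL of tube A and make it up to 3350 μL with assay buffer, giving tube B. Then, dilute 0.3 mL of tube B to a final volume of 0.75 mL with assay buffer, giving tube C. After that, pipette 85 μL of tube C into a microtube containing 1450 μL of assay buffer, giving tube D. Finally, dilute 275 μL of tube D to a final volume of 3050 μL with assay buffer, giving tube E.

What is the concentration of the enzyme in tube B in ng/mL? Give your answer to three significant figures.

537 ng/mL

Step 1: 450 μL brought to 13.5 mL → factor 13500/450 = 30
Step 2: 45 μL brought to 3350 μL → factor 3350/45 = 74.444
Dilution factor through tube B = 30 × 74.444 = 2233.3
[tube B] = 1.20 mg/mL / 2233.3 = 0.0005373 mg/mL = 537 ng/mL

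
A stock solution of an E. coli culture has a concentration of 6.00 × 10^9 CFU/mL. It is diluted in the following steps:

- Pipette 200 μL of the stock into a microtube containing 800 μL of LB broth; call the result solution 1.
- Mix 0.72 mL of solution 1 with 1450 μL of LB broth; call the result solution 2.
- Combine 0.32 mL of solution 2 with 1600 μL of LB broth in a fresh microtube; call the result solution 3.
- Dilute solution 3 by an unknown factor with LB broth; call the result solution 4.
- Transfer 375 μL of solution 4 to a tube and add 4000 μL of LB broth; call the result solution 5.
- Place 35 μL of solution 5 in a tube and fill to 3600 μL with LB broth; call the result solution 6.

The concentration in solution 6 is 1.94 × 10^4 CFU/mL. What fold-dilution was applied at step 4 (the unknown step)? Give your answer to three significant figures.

2.85-fold

Step 1: 200 μL + 800 μL = 1000 μL total → factor 1000/200 = 5
Step 2: 0.72 mL + 1450 μL = 2.17 mL total → factor 2.17/0.72 = 3.0139
Step 3: 0.32 mL + 1600 μL = 1.92 mL total → factor 1.92/0.32 = 6
Step 4: unknown factor x
Step 5: 375 μL + 4000 μL = 4375 μL total → factor 4375/375 = 11.667
Step 6: 35 μL brought to 3600 μL → factor 3600/35 = 102.86
Product of known-step factors = 1.085 × 10^5
Overall factor = 6.00 × 10^9 CFU/mL / (1.94 × 10^4 CFU/mL) = 3.0928 × 10^5
x = 3.0928 × 10^5 / 1.085 × 10^5 = 2.85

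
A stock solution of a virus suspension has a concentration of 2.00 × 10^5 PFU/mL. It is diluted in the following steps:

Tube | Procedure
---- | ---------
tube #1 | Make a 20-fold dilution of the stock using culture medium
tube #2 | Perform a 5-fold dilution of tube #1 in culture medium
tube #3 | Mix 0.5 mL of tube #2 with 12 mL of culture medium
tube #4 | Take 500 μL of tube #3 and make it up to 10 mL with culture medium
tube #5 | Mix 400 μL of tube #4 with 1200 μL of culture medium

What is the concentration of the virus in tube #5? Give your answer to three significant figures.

1.00 PFU/mL

Step 1: 20-fold → factor 20
Step 2: 5-fold → factor 5
Step 3: 0.5 mL + 12 mL = 12.5 mL total → factor 12.5/0.5 = 25
Step 4: 500 μL brought to 10 mL → factor 10000/500 = 20
Step 5: 400 μL + 1200 μL = 1600 μL total → factor 1600/400 = 4
Overall dilution factor = 20 × 5 × 25 × 20 × 4 = 2 × 10^5
Final = 2.00 × 10^5 PFU/mL / 2 × 10^5 = 1.00 PFU/mL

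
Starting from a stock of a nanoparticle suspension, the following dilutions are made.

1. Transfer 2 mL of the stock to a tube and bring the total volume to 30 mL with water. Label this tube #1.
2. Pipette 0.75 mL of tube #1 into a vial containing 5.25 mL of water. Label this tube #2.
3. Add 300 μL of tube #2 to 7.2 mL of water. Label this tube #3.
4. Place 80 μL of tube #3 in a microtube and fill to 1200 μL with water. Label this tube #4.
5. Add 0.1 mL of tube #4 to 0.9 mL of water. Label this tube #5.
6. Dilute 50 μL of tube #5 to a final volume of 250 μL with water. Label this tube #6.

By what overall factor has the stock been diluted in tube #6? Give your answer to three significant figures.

Step 1: 2 mL brought to 30 mL → factor 30/2 = 15
Step 2: 0.75 mL + 5.25 mL = 6 mL total → factor 6/0.75 = 8
Step 3: 300 μL + 7.2 mL = 7500 μL total → factor 7500/300 = 25
Step 4: 80 μL brought to 1200 μL → factor 1200/80 = 15
Step 5: 0.1 mL + 0.9 mL = 1 mL total → factor 1/0.1 = 10
Step 6: 50 μL brought to 250 μL → factor 250/50 = 5
Overall dilution factor = 15 × 8 × 25 × 15 × 10 × 5 = 2.25 × 10^6

2.25 × 10^6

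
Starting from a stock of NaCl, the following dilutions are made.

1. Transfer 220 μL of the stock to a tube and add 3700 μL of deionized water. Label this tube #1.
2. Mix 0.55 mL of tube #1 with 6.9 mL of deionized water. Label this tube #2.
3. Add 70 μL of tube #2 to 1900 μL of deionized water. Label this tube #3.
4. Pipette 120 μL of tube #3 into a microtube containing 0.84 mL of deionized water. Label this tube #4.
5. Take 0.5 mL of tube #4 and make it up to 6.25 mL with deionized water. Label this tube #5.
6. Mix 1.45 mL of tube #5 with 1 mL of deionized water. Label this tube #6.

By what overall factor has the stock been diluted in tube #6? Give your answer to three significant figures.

1.15 × 10^6

Step 1: 220 μL + 3700 μL = 3920 μL total → factor 3920/220 = 17.818
Step 2: 0.55 mL + 6.9 mL = 7.45 mL total → factor 7.45/0.55 = 13.545
Step 3: 70 μL + 1900 μL = 1970 μL total → factor 1970/70 = 28.143
Step 4: 120 μL + 0.84 mL = 960 μL total → factor 960/120 = 8
Step 5: 0.5 mL brought to 6.25 mL → factor 6.25/0.5 = 12.5
Step 6: 1.45 mL + 1 mL = 2.45 mL total → factor 2.45/1.45 = 1.6897
Overall dilution factor = 17.818 × 13.545 × 28.143 × 8 × 12.5 × 1.6897 = 1.1477 × 10^6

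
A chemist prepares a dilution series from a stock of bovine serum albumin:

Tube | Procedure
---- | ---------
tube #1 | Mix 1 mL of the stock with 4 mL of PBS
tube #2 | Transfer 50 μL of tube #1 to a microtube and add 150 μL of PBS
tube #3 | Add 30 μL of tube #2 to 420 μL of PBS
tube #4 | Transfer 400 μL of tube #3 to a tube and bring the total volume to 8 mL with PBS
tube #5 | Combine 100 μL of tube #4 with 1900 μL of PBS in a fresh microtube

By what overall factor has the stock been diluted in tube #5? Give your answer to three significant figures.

1.20 × 10^5

Step 1: 1 mL + 4 mL = 5 mL total → factor 5/1 = 5
Step 2: 50 μL + 150 μL = 200 μL total → factor 200/50 = 4
Step 3: 30 μL + 420 μL = 450 μL total → factor 450/30 = 15
Step 4: 400 μL brought to 8 mL → factor 8000/400 = 20
Step 5: 100 μL + 1900 μL = 2000 μL total → factor 2000/100 = 20
Overall dilution factor = 5 × 4 × 15 × 20 × 20 = 1.2 × 10^5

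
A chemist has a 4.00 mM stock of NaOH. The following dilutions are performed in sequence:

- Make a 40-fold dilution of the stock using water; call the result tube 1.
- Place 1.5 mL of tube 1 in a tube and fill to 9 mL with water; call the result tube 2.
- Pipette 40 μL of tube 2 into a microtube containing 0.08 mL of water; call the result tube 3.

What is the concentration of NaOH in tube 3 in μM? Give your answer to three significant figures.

Step 1: 40-fold → factor 40
Step 2: 1.5 mL brought to 9 mL → factor 9/1.5 = 6
Step 3: 40 μL + 0.08 mL = 120 μL total → factor 120/40 = 3
Overall dilution factor = 40 × 6 × 3 = 720
Final = 4.00 mM / 720 = 0.005556 mM = 5.56 μM

5.56 μM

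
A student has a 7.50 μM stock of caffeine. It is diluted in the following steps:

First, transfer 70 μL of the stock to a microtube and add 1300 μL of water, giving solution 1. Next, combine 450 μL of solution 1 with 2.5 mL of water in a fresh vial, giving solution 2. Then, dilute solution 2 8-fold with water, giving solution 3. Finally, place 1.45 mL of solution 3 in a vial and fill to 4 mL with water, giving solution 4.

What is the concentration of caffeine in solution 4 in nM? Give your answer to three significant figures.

2.65 nM

Step 1: 70 μL + 1300 μL = 1370 μL total → factor 1370/70 = 19.571
Step 2: 450 μL + 2.5 mL = 2950 μL total → factor 2950/450 = 6.5556
Step 3: 8-fold → factor 8
Step 4: 1.45 mL brought to 4 mL → factor 4/1.45 = 2.7586
Overall dilution factor = 19.571 × 6.5556 × 8 × 2.7586 = 2831.5
Final = 7.50 μM / 2831.5 = 0.002649 μM = 2.65 nM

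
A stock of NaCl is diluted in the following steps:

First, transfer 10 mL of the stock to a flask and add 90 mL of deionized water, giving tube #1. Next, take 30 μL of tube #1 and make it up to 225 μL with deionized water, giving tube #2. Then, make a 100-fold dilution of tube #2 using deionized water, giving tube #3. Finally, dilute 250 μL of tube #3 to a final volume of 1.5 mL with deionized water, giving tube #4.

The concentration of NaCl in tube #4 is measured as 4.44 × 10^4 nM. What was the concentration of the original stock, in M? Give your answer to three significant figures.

Step 1: 10 mL + 90 mL = 100 mL total → factor 100/10 = 10
Step 2: 30 μL brought to 225 μL → factor 225/30 = 7.5
Step 3: 100-fold → factor 100
Step 4: 250 μL brought to 1.5 mL → factor 1500/250 = 6
Overall dilution factor = 10 × 7.5 × 100 × 6 = 45000
Stock = 4.44 × 10^4 nM × 45000 = 1.998 × 10^9 nM = 2.00 M

2.00 M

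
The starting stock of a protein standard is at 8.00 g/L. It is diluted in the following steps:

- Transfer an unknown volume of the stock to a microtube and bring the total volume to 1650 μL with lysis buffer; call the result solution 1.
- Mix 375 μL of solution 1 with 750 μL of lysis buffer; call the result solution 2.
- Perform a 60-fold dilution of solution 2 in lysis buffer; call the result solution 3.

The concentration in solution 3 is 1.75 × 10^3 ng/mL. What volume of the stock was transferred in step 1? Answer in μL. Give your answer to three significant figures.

65.0 μL

Step 1: v brought to 1650 μL → factor = 1650 μL/v
Step 2: 375 μL + 750 μL = 1125 μL total → factor 1125/375 = 3
Step 3: 60-fold → factor 60
Product of known-step factors = 180
Overall factor = 8.00 g/L / (1.75 × 10^3 ng/mL) = 4571.4
Step-1 factor = 4571.4 / 180 = 25.397
v = 1650 μL / 25.397 = 65.0 μL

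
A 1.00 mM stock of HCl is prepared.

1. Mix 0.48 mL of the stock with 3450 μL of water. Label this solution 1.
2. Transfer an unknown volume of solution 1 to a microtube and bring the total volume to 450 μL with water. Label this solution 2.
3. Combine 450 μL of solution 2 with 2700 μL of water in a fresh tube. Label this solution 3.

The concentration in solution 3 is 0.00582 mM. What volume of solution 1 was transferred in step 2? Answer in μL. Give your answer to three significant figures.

150 μL

Step 1: 0.48 mL + 3450 μL = 3.93 mL total → factor 3.93/0.48 = 8.1875
Step 2: v brought to 450 μL → factor = 450 μL/v
Step 3: 450 μL + 2700 μL = 3150 μL total → factor 3150/450 = 7
Product of known-step factors = 57.312
Overall factor = 1.00 mM / (0.00582 mM) = 171.82
Step-2 factor = 171.82 / 57.312 = 2.998
v = 450 μL / 2.998 = 150 μL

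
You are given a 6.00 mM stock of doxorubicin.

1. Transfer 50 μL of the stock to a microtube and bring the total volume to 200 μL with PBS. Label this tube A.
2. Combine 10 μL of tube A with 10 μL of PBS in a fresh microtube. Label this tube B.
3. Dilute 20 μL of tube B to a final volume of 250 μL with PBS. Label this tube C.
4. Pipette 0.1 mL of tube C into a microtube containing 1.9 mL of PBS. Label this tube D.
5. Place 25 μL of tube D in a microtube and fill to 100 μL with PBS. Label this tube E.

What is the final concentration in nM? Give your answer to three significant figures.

Step 1: 50 μL brought to 200 μL → factor 200/50 = 4
Step 2: 10 μL + 10 μL = 20 μL total → factor 20/10 = 2
Step 3: 20 μL brought to 250 μL → factor 250/20 = 12.5
Step 4: 0.1 mL + 1.9 mL = 2 mL total → factor 2/0.1 = 20
Step 5: 25 μL brought to 100 μL → factor 100/25 = 4
Overall dilution factor = 4 × 2 × 12.5 × 20 × 4 = 8000
Final = 6.00 mM / 8000 = 0.0007500 mM = 750 nM

750 nM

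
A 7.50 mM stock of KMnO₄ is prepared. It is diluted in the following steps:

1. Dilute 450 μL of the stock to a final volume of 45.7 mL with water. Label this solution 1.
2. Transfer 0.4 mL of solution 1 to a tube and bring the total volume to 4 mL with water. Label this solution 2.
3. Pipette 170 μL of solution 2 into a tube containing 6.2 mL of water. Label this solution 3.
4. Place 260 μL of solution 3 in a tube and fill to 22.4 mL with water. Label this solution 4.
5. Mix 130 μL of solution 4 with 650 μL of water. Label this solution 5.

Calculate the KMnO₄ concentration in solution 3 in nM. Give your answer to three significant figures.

197 nM

Step 1: 450 μL brought to 45.7 mL → factor 45700/450 = 101.56
Step 2: 0.4 mL brought to 4 mL → factor 4/0.4 = 10
Step 3: 170 μL + 6.2 mL = 6370 μL total → factor 6370/170 = 37.471
Dilution factor through solution 3 = 101.56 × 10 × 37.471 = 38053
[solution 3] = 7.50 mM / 38053 = 0.0001971 mM = 197 nM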